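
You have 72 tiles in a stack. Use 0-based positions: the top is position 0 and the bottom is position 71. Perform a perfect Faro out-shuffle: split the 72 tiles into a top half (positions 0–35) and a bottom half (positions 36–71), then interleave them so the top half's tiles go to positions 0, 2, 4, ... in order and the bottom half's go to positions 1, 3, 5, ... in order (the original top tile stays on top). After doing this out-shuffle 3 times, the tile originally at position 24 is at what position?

Track the tile's position through each out-shuffle:
24 → 48 → 25 → 50

50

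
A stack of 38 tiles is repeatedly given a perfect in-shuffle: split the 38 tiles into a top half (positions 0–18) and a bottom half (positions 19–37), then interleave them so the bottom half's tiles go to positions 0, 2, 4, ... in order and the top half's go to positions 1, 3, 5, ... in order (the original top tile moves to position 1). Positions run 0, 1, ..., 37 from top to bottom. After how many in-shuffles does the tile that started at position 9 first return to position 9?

Follow position 9 under repeated in-shuffles:
9 → 19 → 0 → 1 → 3 → 7 → 15 → 31 → 24 → 10 → 21 → 4 → 9
It first returns after 12 in-shuffles.

12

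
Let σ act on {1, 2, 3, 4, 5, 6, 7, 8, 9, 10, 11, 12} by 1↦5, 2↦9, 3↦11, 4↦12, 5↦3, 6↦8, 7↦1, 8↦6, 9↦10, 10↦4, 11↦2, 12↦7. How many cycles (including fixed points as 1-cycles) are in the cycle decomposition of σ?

2

Cycle decomposition: (1 5 3 11 2 9 10 4 12 7) (6 8).
2 cycles.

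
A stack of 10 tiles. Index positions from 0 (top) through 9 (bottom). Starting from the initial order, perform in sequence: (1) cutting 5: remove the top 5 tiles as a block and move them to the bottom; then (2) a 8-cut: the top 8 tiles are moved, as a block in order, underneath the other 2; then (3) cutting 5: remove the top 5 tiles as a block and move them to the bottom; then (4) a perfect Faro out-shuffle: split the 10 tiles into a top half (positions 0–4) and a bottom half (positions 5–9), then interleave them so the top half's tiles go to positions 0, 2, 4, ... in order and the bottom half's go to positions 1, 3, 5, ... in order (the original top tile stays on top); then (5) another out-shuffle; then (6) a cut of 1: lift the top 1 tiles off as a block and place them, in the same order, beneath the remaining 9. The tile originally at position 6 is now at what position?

Track the tile from position 6 forward through each operation:
  after op 1 (cut 5): 6 → 1
  after op 2 (cut 8): 1 → 3
  after op 3 (cut 5): 3 → 8
  after op 4 (out-shuffle): 8 → 7
  after op 5 (out-shuffle): 7 → 5
  after op 6 (cut 1): 5 → 4

4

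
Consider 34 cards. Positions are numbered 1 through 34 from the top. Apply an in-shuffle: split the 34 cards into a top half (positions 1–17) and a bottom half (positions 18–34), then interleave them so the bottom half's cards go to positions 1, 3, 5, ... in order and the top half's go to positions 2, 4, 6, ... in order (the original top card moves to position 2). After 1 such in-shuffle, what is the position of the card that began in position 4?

Track the card's position through each in-shuffle:
4 → 8

8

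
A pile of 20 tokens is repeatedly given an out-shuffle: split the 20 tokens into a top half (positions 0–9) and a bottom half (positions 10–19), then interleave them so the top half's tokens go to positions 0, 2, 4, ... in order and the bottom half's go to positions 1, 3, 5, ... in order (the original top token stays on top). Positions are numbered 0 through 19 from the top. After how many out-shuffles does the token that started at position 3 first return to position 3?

Follow position 3 under repeated out-shuffles:
3 → 6 → 12 → 5 → 10 → 1 → 2 → 4 → 8 → 16 → 13 → 7 → 14 → 9 → 18 → 17 → 15 → 11 → 3
It first returns after 18 out-shuffles.

18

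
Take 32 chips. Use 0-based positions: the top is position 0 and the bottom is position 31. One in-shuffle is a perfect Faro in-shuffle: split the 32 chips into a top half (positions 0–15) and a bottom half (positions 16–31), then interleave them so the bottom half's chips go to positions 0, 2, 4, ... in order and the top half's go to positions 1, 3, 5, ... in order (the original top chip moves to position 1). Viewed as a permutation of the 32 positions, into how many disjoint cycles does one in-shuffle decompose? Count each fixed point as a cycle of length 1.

Trace each unvisited position around until it returns:
(0 1 3 7 15 31 30 28 24 16) (2 5 11 23 14 29 26 20 8 17) (4 9 19 6 13 27 22 12 25 18) (10 21)
4 cycles in total.

4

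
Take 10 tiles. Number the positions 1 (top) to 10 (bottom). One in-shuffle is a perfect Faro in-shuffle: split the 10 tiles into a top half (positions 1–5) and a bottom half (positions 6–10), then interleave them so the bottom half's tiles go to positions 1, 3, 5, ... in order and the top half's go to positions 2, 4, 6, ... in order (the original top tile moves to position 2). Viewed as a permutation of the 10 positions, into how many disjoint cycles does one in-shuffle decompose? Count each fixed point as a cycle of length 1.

1

Trace each unvisited position around until it returns:
(1 2 4 8 5 10 9 7 3 6)
1 cycle in total.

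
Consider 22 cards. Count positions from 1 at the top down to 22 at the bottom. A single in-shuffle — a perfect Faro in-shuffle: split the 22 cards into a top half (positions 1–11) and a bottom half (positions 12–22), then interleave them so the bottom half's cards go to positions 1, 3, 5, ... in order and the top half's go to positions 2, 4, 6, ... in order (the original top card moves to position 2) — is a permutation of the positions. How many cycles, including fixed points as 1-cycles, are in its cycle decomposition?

2

Trace each unvisited position around until it returns:
(1 2 4 8 16 9 ... len 11) (5 10 20 17 11 22 ... len 11)
2 cycles in total.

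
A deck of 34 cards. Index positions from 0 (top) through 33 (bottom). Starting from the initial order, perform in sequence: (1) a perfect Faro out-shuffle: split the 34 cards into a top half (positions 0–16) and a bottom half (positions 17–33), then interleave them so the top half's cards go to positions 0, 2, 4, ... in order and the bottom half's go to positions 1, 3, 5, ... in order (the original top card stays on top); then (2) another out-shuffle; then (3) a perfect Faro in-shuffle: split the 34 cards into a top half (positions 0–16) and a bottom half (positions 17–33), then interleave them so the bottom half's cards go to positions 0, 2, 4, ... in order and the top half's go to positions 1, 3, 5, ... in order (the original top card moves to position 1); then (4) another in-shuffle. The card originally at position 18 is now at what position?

27

Track the card from position 18 forward through each operation:
  after op 1 (out-shuffle): 18 → 3
  after op 2 (out-shuffle): 3 → 6
  after op 3 (in-shuffle): 6 → 13
  after op 4 (in-shuffle): 13 → 27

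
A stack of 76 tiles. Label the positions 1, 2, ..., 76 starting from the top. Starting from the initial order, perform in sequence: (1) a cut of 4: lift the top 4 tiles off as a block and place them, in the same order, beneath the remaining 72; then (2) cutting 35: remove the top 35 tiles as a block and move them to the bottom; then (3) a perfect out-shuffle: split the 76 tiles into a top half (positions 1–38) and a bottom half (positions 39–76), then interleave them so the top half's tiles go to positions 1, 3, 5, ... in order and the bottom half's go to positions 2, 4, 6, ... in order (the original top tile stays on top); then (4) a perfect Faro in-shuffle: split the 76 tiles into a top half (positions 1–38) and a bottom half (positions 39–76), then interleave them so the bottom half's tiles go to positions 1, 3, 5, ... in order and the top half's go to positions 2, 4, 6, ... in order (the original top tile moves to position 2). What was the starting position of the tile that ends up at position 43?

31

Undo the operations in reverse order, starting from position 43:
  undo op 4 (in-shuffle, from bottom half): 43 ← 60
  undo op 3 (out-shuffle, from bottom half): 60 ← 68
  undo op 2 (cut 35): 68 ← 27
  undo op 1 (cut 4): 27 ← 31
So the tile at position 43 came from original position 31.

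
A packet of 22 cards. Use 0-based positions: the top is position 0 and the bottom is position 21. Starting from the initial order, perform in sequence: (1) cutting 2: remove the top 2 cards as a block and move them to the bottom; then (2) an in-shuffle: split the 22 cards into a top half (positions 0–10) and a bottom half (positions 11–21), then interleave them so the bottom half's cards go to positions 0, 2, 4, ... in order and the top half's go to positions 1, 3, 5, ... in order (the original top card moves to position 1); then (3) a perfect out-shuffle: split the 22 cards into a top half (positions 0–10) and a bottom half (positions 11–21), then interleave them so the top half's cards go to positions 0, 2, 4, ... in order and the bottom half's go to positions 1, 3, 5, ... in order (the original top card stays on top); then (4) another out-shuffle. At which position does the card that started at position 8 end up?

Track the card from position 8 forward through each operation:
  after op 1 (cut 2): 8 → 6
  after op 2 (in-shuffle): 6 → 13
  after op 3 (out-shuffle): 13 → 5
  after op 4 (out-shuffle): 5 → 10

10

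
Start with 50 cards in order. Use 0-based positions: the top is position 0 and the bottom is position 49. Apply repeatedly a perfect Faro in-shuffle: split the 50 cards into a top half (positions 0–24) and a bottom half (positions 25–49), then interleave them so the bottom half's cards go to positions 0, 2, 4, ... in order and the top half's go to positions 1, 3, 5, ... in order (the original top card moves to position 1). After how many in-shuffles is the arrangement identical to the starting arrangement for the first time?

The in-shuffle permutes the 50 positions with cycle lengths [2, 8, 8, 8, 8, 8, 8].
Every card is home exactly when every cycle has completed a whole number of laps, i.e. after lcm(2, 8) = 8 in-shuffles.

8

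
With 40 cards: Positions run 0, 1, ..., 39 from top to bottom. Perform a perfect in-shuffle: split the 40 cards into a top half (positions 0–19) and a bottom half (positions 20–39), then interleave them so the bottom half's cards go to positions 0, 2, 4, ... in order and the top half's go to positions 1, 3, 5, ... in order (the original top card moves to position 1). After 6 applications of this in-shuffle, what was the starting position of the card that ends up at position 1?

Work backwards from position 1, undoing one in-shuffle at a time:
1 ← 0 ← 20 ← 30 ← 35 ← 17 ← 8
So the card now at position 1 started at position 8.

8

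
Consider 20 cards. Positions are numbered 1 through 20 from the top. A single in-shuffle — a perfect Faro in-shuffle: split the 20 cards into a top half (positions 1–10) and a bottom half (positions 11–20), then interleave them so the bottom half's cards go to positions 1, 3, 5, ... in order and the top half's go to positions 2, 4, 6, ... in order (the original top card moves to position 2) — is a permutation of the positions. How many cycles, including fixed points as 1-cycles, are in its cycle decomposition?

Trace each unvisited position around until it returns:
(1 2 4 8 16 11) (3 6 12) (5 10 20 19 17 13) (7 14) (9 18 15)
5 cycles in total.

5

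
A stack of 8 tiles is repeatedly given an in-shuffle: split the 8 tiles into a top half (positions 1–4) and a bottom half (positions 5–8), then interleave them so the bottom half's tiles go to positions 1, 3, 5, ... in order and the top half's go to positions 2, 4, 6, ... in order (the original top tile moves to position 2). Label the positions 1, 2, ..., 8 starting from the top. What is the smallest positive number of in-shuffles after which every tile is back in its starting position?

6

The in-shuffle permutes the 8 positions with cycle lengths [2, 6].
Every tile is home exactly when every cycle has completed a whole number of laps, i.e. after lcm(2, 6) = 6 in-shuffles.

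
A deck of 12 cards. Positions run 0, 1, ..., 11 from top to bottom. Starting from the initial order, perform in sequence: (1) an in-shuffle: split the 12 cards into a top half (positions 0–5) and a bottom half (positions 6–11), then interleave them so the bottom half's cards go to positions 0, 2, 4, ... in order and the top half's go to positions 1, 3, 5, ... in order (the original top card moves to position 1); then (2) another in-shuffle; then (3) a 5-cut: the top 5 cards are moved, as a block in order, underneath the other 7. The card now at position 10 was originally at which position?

0

Undo the operations in reverse order, starting from position 10:
  undo op 3 (cut 5): 10 ← 3
  undo op 2 (in-shuffle, from top half): 3 ← 1
  undo op 1 (in-shuffle, from top half): 1 ← 0
So the card at position 10 came from original position 0.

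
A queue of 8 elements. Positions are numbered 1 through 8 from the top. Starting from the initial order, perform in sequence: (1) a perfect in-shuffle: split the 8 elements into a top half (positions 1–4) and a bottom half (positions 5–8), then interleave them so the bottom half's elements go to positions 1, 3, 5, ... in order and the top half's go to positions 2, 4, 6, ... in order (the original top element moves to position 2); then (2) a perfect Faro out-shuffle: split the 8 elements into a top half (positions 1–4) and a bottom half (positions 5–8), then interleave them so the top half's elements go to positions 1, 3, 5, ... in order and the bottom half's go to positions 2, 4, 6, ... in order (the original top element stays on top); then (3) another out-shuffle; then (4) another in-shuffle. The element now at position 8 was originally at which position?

Undo the operations in reverse order, starting from position 8:
  undo op 4 (in-shuffle, from top half): 8 ← 4
  undo op 3 (out-shuffle, from bottom half): 4 ← 6
  undo op 2 (out-shuffle, from bottom half): 6 ← 7
  undo op 1 (in-shuffle, from bottom half): 7 ← 8
So the element at position 8 came from original position 8.

8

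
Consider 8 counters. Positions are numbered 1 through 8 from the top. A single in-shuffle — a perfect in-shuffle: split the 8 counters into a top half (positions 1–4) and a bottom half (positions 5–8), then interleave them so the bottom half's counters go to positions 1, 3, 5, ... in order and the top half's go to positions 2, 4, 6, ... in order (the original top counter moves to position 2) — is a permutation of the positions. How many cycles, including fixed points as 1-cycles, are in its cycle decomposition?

Trace each unvisited position around until it returns:
(1 2 4 8 7 5) (3 6)
2 cycles in total.

2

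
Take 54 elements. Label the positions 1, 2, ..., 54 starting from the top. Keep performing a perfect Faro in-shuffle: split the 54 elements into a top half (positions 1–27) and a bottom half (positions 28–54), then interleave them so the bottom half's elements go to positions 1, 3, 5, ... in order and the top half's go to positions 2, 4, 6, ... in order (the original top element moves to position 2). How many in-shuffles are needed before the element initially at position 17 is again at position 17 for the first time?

20

Follow position 17 under repeated in-shuffles:
17 → 34 → 13 → 26 → 52 → 49 → 43 → 31 → 7 → 14 → 28 → 1 → 2 → 4 → 8 → 16 → 32 → 9 → 18 → 36 → 17
It first returns after 20 in-shuffles.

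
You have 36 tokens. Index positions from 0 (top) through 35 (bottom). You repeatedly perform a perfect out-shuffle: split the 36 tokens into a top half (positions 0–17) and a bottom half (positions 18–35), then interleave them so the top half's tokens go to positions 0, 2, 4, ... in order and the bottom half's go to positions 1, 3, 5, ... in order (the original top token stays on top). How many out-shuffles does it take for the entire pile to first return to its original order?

The out-shuffle permutes the 36 positions with cycle lengths [1, 1, 3, 3, 4, 12, 12].
Every token is home exactly when every cycle has completed a whole number of laps, i.e. after lcm(1, 3, 4, 12) = 12 out-shuffles.

12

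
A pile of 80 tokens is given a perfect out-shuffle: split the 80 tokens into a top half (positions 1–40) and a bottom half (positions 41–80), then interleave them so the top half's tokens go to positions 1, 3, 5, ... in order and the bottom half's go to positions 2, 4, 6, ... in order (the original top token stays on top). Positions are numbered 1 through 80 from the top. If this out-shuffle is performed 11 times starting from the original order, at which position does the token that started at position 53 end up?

5

Track the token's position through each out-shuffle:
53 → 26 → 51 → 22 → 43 → 6 → 11 → 21 → 41 → 2 → 3 → 5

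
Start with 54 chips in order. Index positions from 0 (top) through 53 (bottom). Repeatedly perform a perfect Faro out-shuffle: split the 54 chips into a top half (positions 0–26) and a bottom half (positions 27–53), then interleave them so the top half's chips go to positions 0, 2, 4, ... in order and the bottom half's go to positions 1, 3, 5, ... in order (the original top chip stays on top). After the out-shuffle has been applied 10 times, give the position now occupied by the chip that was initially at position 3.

51

Track the chip's position through each out-shuffle:
3 → 6 → 12 → 24 → 48 → 43 → 33 → 13 → 26 → 52 → 51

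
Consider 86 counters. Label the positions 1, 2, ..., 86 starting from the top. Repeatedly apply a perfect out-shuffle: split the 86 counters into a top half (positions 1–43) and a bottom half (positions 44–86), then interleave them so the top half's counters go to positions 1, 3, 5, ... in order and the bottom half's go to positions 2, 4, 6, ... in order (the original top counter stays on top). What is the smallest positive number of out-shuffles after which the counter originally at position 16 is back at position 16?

8

Follow position 16 under repeated out-shuffles:
16 → 31 → 61 → 36 → 71 → 56 → 26 → 51 → 16
It first returns after 8 out-shuffles.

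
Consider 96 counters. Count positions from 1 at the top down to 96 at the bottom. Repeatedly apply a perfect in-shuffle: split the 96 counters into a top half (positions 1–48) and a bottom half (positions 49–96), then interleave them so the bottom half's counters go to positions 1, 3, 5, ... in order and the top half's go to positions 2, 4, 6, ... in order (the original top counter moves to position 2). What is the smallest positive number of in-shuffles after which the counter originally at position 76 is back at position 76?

Follow position 76 under repeated in-shuffles:
76 → 55 → 13 → 26 → 52 → 7 → 14 → 28 → ... → 76 (length 48)
It first returns after 48 in-shuffles.

48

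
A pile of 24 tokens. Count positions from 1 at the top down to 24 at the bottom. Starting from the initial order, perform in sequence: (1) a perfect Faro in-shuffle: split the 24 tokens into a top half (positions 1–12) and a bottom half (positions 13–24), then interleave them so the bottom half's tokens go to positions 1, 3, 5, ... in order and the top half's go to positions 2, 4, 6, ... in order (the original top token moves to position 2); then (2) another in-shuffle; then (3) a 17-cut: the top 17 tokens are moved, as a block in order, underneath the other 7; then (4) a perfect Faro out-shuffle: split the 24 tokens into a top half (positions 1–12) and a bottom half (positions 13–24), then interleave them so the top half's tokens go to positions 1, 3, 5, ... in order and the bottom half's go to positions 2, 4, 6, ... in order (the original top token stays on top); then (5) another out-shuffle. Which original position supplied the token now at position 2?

Undo the operations in reverse order, starting from position 2:
  undo op 5 (out-shuffle, from bottom half): 2 ← 13
  undo op 4 (out-shuffle, from top half): 13 ← 7
  undo op 3 (cut 17): 7 ← 24
  undo op 2 (in-shuffle, from top half): 24 ← 12
  undo op 1 (in-shuffle, from top half): 12 ← 6
So the token at position 2 came from original position 6.

6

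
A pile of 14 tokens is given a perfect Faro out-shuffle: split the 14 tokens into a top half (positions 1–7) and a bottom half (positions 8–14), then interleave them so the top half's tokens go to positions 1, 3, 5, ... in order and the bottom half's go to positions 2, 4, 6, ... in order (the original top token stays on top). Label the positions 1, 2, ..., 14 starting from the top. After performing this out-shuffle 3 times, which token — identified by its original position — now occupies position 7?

5

Work backwards from position 7, undoing one out-shuffle at a time:
7 ← 4 ← 9 ← 5
So the token now at position 7 started at position 5.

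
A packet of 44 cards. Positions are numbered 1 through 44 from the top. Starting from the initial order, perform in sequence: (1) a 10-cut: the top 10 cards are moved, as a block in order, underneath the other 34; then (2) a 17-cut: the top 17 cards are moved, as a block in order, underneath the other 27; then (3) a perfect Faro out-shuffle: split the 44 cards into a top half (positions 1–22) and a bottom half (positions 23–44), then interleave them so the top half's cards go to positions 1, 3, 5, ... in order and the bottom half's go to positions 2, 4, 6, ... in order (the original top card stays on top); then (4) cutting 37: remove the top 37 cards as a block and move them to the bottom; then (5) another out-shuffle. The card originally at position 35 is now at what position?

Track the card from position 35 forward through each operation:
  after op 1 (cut 10): 35 → 25
  after op 2 (cut 17): 25 → 8
  after op 3 (out-shuffle): 8 → 15
  after op 4 (cut 37): 15 → 22
  after op 5 (out-shuffle): 22 → 43

43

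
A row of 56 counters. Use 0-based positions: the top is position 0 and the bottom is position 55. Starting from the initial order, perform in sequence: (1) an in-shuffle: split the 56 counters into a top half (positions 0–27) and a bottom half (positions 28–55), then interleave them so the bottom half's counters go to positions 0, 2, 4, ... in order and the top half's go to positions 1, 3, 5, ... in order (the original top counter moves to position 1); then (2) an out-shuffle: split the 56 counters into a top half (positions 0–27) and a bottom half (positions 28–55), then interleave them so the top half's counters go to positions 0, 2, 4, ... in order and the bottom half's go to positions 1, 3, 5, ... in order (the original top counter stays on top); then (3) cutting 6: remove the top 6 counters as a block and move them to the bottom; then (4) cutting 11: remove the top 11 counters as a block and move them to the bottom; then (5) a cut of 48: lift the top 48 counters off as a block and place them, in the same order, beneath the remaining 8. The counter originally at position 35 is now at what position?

Track the counter from position 35 forward through each operation:
  after op 1 (in-shuffle): 35 → 14
  after op 2 (out-shuffle): 14 → 28
  after op 3 (cut 6): 28 → 22
  after op 4 (cut 11): 22 → 11
  after op 5 (cut 48): 11 → 19

19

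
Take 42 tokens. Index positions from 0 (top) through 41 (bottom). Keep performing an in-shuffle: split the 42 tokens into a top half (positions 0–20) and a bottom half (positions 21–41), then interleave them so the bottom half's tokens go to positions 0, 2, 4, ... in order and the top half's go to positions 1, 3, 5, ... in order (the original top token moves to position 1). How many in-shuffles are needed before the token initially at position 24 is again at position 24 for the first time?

Follow position 24 under repeated in-shuffles:
24 → 6 → 13 → 27 → 12 → 25 → 8 → 17 → 35 → 28 → 14 → 29 → 16 → 33 → 24
It first returns after 14 in-shuffles.

14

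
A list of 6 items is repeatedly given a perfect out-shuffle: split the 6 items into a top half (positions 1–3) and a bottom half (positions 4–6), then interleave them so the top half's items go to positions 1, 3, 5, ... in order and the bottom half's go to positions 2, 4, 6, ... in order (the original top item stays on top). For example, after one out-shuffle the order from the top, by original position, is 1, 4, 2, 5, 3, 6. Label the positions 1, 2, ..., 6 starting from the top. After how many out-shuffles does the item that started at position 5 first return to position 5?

4

Follow position 5 under repeated out-shuffles:
5 → 4 → 2 → 3 → 5
It first returns after 4 out-shuffles.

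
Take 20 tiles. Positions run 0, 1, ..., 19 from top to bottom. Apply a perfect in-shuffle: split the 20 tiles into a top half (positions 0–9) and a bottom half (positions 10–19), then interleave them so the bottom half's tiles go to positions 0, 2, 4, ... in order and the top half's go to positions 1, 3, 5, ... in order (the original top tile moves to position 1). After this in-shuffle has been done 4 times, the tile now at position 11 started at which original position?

5

Work backwards from position 11, undoing one in-shuffle at a time:
11 ← 5 ← 2 ← 11 ← 5
So the tile now at position 11 started at position 5.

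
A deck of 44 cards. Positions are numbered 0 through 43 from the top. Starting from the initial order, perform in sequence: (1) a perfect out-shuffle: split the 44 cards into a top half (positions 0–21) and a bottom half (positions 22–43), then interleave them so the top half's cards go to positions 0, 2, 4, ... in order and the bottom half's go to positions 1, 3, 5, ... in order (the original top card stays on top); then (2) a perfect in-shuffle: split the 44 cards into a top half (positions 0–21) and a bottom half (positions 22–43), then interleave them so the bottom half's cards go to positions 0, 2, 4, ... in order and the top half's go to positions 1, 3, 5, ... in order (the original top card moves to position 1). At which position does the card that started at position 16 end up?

Track the card from position 16 forward through each operation:
  after op 1 (out-shuffle): 16 → 32
  after op 2 (in-shuffle): 32 → 20

20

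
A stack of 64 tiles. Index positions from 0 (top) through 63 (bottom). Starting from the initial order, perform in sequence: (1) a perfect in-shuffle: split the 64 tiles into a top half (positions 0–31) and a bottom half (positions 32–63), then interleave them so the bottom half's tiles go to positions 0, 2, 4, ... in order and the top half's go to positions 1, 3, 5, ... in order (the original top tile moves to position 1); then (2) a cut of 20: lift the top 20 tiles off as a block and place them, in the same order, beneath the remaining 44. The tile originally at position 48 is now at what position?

Track the tile from position 48 forward through each operation:
  after op 1 (in-shuffle): 48 → 32
  after op 2 (cut 20): 32 → 12

12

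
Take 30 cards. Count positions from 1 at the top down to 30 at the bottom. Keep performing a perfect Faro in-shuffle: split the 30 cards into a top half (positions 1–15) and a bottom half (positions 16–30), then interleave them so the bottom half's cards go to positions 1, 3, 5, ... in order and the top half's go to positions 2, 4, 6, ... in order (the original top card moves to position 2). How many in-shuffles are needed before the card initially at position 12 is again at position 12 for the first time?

Follow position 12 under repeated in-shuffles:
12 → 24 → 17 → 3 → 6 → 12
It first returns after 5 in-shuffles.

5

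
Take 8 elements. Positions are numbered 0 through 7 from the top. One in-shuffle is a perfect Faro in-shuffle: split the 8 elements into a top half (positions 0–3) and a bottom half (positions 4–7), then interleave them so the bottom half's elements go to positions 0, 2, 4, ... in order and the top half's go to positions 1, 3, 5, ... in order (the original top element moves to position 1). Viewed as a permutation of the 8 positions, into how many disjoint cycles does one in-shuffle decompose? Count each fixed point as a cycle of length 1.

Trace each unvisited position around until it returns:
(0 1 3 7 6 4) (2 5)
2 cycles in total.

2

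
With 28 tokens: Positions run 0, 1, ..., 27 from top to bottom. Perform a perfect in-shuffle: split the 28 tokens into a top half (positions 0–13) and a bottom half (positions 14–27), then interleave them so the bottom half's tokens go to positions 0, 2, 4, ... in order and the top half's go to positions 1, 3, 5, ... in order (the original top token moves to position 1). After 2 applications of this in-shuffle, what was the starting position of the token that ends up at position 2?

7

Work backwards from position 2, undoing one in-shuffle at a time:
2 ← 15 ← 7
So the token now at position 2 started at position 7.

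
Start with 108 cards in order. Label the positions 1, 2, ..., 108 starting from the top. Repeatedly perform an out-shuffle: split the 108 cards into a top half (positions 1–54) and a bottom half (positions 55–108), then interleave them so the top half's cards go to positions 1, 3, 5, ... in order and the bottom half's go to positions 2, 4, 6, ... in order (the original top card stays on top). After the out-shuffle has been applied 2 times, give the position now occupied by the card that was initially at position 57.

11

Track the card's position through each out-shuffle:
57 → 6 → 11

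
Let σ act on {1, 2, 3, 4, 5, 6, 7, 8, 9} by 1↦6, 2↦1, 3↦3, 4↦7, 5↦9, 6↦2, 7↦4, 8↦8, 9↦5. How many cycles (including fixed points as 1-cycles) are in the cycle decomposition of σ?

5

Cycle decomposition: (1 6 2) (3) (4 7) (5 9) (8).
5 cycles.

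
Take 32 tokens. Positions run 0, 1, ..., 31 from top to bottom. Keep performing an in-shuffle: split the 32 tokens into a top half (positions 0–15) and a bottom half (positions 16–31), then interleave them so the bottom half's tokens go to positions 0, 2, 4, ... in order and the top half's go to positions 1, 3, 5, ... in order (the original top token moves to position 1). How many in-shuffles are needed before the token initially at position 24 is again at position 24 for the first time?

Follow position 24 under repeated in-shuffles:
24 → 16 → 0 → 1 → 3 → 7 → 15 → 31 → 30 → 28 → 24
It first returns after 10 in-shuffles.

10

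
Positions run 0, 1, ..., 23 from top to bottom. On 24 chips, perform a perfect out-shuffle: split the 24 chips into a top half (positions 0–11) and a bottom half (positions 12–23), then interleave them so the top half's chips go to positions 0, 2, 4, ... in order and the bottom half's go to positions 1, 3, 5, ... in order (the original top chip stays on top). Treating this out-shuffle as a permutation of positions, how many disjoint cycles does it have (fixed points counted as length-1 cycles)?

Trace each unvisited position around until it returns:
(0) (1 2 4 8 16 9 ... len 11) (5 10 20 17 11 22 ... len 11) (23)
4 cycles in total.

4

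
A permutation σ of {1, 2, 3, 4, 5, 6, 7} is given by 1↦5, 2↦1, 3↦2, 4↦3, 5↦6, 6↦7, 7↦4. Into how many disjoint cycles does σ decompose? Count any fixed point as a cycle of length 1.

1

Cycle decomposition: (1 5 6 7 4 3 2).
1 cycle.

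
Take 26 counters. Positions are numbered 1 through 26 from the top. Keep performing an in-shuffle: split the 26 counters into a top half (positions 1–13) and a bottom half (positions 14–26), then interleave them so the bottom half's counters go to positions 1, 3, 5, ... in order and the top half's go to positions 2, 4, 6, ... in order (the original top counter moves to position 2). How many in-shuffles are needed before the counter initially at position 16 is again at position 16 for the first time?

Follow position 16 under repeated in-shuffles:
16 → 5 → 10 → 20 → 13 → 26 → 25 → 23 → 19 → 11 → 22 → 17 → 7 → 14 → 1 → 2 → 4 → 8 → 16
It first returns after 18 in-shuffles.

18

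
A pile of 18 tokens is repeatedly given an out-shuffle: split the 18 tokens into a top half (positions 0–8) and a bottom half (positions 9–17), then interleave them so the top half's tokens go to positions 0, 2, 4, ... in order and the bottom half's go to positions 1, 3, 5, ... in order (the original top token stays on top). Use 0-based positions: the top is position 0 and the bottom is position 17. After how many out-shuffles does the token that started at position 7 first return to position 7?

Follow position 7 under repeated out-shuffles:
7 → 14 → 11 → 5 → 10 → 3 → 6 → 12 → 7
It first returns after 8 out-shuffles.

8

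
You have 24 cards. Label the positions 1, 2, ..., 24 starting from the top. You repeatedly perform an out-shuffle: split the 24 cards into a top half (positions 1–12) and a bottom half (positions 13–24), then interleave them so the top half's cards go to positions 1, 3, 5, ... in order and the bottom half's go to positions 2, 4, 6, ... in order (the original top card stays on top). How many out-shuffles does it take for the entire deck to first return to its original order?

The out-shuffle permutes the 24 positions with cycle lengths [1, 1, 11, 11].
Every card is home exactly when every cycle has completed a whole number of laps, i.e. after lcm(1, 11) = 11 out-shuffles.

11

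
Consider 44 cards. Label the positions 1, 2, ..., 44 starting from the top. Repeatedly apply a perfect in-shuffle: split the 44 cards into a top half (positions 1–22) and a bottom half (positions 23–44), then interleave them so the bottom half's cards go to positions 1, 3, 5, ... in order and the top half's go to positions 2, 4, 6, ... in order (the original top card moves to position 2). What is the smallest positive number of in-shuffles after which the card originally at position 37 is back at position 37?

12

Follow position 37 under repeated in-shuffles:
37 → 29 → 13 → 26 → 7 → 14 → 28 → 11 → 22 → 44 → 43 → 41 → 37
It first returns after 12 in-shuffles.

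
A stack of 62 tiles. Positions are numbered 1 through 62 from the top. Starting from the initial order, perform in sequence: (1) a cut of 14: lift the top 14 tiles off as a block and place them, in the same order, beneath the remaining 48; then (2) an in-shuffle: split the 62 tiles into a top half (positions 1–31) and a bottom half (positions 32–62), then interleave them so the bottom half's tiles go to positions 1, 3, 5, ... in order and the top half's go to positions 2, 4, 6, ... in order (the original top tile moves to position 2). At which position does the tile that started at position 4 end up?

41

Track the tile from position 4 forward through each operation:
  after op 1 (cut 14): 4 → 52
  after op 2 (in-shuffle): 52 → 41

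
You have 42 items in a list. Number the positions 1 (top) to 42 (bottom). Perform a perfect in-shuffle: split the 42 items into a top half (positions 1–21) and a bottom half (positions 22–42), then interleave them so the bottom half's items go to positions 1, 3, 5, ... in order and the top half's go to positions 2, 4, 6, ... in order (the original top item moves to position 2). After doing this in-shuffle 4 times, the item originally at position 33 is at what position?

Track the item's position through each in-shuffle:
33 → 23 → 3 → 6 → 12

12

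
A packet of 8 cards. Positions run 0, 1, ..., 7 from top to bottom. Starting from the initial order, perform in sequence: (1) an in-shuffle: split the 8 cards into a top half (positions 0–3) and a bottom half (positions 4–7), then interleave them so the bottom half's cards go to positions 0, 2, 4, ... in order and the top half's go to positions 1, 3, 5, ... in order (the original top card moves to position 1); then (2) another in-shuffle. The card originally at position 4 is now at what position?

1

Track the card from position 4 forward through each operation:
  after op 1 (in-shuffle): 4 → 0
  after op 2 (in-shuffle): 0 → 1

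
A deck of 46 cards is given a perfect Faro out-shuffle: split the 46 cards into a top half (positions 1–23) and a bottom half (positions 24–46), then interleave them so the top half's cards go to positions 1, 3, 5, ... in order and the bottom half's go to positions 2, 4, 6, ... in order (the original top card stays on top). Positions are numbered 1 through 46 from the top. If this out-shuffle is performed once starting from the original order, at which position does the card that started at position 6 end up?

Track the card's position through each out-shuffle:
6 → 11

11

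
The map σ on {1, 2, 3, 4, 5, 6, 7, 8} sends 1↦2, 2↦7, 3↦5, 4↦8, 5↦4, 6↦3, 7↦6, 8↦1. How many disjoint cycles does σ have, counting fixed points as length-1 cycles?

Cycle decomposition: (1 2 7 6 3 5 4 8).
1 cycle.

1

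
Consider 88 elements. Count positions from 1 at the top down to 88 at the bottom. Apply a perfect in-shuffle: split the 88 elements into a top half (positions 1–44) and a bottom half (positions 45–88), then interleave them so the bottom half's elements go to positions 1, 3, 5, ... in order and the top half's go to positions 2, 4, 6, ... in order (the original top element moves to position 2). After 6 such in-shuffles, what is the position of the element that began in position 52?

Track the element's position through each in-shuffle:
52 → 15 → 30 → 60 → 31 → 62 → 35

35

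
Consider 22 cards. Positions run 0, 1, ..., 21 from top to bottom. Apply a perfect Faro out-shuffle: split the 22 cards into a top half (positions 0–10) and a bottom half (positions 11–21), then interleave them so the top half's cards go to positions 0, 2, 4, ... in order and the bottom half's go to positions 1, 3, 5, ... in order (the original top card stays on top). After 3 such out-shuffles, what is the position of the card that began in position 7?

Track the card's position through each out-shuffle:
7 → 14 → 7 → 14

14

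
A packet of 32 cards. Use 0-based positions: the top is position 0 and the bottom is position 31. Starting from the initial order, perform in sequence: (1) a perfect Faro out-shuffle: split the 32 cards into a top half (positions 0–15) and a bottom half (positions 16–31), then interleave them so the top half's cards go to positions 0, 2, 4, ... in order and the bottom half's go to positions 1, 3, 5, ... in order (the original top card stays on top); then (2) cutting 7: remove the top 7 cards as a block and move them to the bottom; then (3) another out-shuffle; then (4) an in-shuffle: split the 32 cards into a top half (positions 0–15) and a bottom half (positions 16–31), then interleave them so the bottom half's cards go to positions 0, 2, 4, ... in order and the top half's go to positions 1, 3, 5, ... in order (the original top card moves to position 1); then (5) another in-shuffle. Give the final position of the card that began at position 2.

12

Track the card from position 2 forward through each operation:
  after op 1 (out-shuffle): 2 → 4
  after op 2 (cut 7): 4 → 29
  after op 3 (out-shuffle): 29 → 27
  after op 4 (in-shuffle): 27 → 22
  after op 5 (in-shuffle): 22 → 12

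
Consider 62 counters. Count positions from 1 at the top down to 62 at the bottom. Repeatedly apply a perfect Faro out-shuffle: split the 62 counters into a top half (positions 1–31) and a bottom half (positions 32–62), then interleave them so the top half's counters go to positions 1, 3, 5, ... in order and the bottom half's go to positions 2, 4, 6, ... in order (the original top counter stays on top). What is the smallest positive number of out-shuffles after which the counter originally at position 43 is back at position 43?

Follow position 43 under repeated out-shuffles:
43 → 24 → 47 → 32 → 2 → 3 → 5 → 9 → ... → 43 (length 60)
It first returns after 60 out-shuffles.

60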